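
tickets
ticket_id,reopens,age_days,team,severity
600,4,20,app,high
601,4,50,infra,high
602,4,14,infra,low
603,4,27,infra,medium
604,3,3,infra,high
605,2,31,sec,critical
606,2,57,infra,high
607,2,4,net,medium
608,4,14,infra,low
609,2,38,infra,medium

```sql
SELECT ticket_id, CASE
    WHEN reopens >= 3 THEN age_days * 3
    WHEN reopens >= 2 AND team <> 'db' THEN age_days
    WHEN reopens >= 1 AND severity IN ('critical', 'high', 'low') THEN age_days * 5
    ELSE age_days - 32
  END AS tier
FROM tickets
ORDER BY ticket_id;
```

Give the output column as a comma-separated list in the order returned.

60, 150, 42, 81, 9, 31, 57, 4, 42, 38

ticket_id=600: reopens >= 3 → 60
ticket_id=601: reopens >= 3 → 150
ticket_id=602: reopens >= 3 → 42
ticket_id=603: reopens >= 3 → 81
ticket_id=604: reopens >= 3 → 9
ticket_id=605: reopens >= 2 AND team <> 'db' → 31
ticket_id=606: reopens >= 2 AND team <> 'db' → 57
ticket_id=607: reopens >= 2 AND team <> 'db' → 4
ticket_id=608: reopens >= 3 → 42
ticket_id=609: reopens >= 2 AND team <> 'db' → 38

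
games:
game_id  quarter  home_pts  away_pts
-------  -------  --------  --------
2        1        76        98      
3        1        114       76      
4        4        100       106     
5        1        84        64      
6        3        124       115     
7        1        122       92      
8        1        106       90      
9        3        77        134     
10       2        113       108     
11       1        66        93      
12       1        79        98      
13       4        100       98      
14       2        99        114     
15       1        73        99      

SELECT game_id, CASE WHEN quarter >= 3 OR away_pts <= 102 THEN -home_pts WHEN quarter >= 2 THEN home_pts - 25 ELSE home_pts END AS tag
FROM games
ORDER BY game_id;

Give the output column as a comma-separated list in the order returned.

-76, -114, -100, -84, -124, -122, -106, -77, 88, -66, -79, -100, 74, -73

game_id=2: quarter >= 3 OR away_pts <= 102 → -76
game_id=3: quarter >= 3 OR away_pts <= 102 → -114
game_id=4: quarter >= 3 OR away_pts <= 102 → -100
game_id=5: quarter >= 3 OR away_pts <= 102 → -84
game_id=6: quarter >= 3 OR away_pts <= 102 → -124
game_id=7: quarter >= 3 OR away_pts <= 102 → -122
game_id=8: quarter >= 3 OR away_pts <= 102 → -106
game_id=9: quarter >= 3 OR away_pts <= 102 → -77
game_id=10: quarter >= 2 → 88
game_id=11: quarter >= 3 OR away_pts <= 102 → -66
game_id=12: quarter >= 3 OR away_pts <= 102 → -79
game_id=13: quarter >= 3 OR away_pts <= 102 → -100
game_id=14: quarter >= 2 → 74
game_id=15: quarter >= 3 OR away_pts <= 102 → -73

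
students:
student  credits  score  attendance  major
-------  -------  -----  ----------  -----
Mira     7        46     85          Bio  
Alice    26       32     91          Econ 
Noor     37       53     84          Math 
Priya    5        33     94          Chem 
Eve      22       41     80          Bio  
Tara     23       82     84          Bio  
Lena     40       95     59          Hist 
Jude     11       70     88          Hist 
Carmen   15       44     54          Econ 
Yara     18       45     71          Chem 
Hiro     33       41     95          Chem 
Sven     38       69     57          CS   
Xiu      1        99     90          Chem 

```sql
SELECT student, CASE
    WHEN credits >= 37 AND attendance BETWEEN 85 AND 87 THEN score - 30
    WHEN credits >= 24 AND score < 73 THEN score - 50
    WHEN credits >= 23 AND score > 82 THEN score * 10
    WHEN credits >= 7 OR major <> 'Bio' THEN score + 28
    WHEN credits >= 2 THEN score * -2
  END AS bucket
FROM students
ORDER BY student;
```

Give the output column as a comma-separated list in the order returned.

-18, 72, 69, -9, 98, 950, 74, 3, 61, 19, 110, 127, 73

student=Alice: credits >= 24 AND score < 73 → -18
student=Carmen: credits >= 7 OR major <> 'Bio' → 72
student=Eve: credits >= 7 OR major <> 'Bio' → 69
student=Hiro: credits >= 24 AND score < 73 → -9
student=Jude: credits >= 7 OR major <> 'Bio' → 98
student=Lena: credits >= 23 AND score > 82 → 950
student=Mira: credits >= 7 OR major <> 'Bio' → 74
student=Noor: credits >= 24 AND score < 73 → 3
student=Priya: credits >= 7 OR major <> 'Bio' → 61
student=Sven: credits >= 24 AND score < 73 → 19
student=Tara: credits >= 7 OR major <> 'Bio' → 110
student=Xiu: credits >= 7 OR major <> 'Bio' → 127
student=Yara: credits >= 7 OR major <> 'Bio' → 73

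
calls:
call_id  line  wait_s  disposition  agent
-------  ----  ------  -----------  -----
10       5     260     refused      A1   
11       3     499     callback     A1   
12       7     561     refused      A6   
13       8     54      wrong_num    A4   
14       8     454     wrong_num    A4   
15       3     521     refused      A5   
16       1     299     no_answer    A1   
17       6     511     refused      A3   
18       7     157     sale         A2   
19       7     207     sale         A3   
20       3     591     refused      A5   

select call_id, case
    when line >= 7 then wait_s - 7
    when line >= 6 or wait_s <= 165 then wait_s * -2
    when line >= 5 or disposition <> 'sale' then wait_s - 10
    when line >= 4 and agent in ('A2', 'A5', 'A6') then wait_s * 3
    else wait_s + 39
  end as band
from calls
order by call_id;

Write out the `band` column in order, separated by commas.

call_id=10: line >= 5 or disposition <> 'sale' → 250
call_id=11: line >= 5 or disposition <> 'sale' → 489
call_id=12: line >= 7 → 554
call_id=13: line >= 7 → 47
call_id=14: line >= 7 → 447
call_id=15: line >= 5 or disposition <> 'sale' → 511
call_id=16: line >= 5 or disposition <> 'sale' → 289
call_id=17: line >= 6 or wait_s <= 165 → -1022
call_id=18: line >= 7 → 150
call_id=19: line >= 7 → 200
call_id=20: line >= 5 or disposition <> 'sale' → 581

250, 489, 554, 47, 447, 511, 289, -1022, 150, 200, 581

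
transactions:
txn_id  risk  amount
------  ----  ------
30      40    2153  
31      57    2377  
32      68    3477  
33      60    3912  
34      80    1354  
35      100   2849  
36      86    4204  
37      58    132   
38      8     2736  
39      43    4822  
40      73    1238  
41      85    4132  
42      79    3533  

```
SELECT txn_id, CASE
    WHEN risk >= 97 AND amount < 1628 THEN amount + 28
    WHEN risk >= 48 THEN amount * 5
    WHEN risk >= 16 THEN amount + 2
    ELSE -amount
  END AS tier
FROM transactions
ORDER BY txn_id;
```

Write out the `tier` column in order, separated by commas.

txn_id=30: risk >= 16 → 2155
txn_id=31: risk >= 48 → 11885
txn_id=32: risk >= 48 → 17385
txn_id=33: risk >= 48 → 19560
txn_id=34: risk >= 48 → 6770
txn_id=35: risk >= 48 → 14245
txn_id=36: risk >= 48 → 21020
txn_id=37: risk >= 48 → 660
txn_id=38: ELSE → -2736
txn_id=39: risk >= 16 → 4824
txn_id=40: risk >= 48 → 6190
txn_id=41: risk >= 48 → 20660
txn_id=42: risk >= 48 → 17665

2155, 11885, 17385, 19560, 6770, 14245, 21020, 660, -2736, 4824, 6190, 20660, 17665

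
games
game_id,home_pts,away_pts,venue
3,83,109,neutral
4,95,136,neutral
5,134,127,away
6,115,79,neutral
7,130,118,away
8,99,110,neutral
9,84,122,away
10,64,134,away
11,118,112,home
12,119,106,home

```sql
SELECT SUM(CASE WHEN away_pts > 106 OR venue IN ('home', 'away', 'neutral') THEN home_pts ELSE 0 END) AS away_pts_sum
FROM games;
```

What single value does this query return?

1041

game_id=3: ✓ → 83
game_id=4: ✓ → 95
game_id=5: ✓ → 134
game_id=6: ✓ → 115
game_id=7: ✓ → 130
game_id=8: ✓ → 99
game_id=9: ✓ → 84
game_id=10: ✓ → 64
game_id=11: ✓ → 118
game_id=12: ✓ → 119
away_pts_sum = 83 + 95 + 134 + 115 + 130 + 99 + 84 + 64 + 118 + 119 = 1041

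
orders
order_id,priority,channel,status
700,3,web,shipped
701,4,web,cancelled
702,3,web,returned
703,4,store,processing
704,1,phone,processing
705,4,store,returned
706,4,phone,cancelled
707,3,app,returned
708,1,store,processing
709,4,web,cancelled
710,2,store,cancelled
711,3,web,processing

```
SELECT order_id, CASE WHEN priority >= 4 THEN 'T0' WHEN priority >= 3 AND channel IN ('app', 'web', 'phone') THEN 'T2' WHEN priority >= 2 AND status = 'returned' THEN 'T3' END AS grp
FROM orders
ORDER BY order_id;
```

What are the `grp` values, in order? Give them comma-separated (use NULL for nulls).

T2, T0, T2, T0, NULL, T0, T0, T2, NULL, T0, NULL, T2

order_id=700: priority >= 3 AND channel IN ('app', 'web', 'phone') → T2
order_id=701: priority >= 4 → T0
order_id=702: priority >= 3 AND channel IN ('app', 'web', 'phone') → T2
order_id=703: priority >= 4 → T0
order_id=704: (no match → NULL) → NULL
order_id=705: priority >= 4 → T0
order_id=706: priority >= 4 → T0
order_id=707: priority >= 3 AND channel IN ('app', 'web', 'phone') → T2
order_id=708: (no match → NULL) → NULL
order_id=709: priority >= 4 → T0
order_id=710: (no match → NULL) → NULL
order_id=711: priority >= 3 AND channel IN ('app', 'web', 'phone') → T2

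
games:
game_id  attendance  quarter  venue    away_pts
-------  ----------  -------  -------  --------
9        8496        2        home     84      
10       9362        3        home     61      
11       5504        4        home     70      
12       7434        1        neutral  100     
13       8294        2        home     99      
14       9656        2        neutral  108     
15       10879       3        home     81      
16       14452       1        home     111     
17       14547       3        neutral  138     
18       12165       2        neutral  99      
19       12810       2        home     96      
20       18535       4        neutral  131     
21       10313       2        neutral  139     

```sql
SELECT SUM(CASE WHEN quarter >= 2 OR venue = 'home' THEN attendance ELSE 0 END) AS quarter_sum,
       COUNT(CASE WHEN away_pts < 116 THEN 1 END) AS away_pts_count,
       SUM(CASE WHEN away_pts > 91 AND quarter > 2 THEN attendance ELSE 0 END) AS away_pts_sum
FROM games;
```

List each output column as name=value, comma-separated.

[quarter_sum: quarter >= 2 OR venue = 'home']
game_id=9: ✓ → 8496
game_id=10: ✓ → 9362
game_id=11: ✓ → 5504
game_id=12: ✗
game_id=13: ✓ → 8294
game_id=14: ✓ → 9656
game_id=15: ✓ → 10879
game_id=16: ✓ → 14452
game_id=17: ✓ → 14547
game_id=18: ✓ → 12165
game_id=19: ✓ → 12810
game_id=20: ✓ → 18535
game_id=21: ✓ → 10313
quarter_sum = 8496 + 9362 + 5504 + 8294 + 9656 + 10879 + 14452 + 14547 + 12165 + 12810 + 18535 + 10313 = 135013
—
[away_pts_count: away_pts < 116]
game_id=9: ✓ → 1
game_id=10: ✓ → 1
game_id=11: ✓ → 1
game_id=12: ✓ → 1
game_id=13: ✓ → 1
game_id=14: ✓ → 1
game_id=15: ✓ → 1
game_id=16: ✓ → 1
game_id=17: ✗
game_id=18: ✓ → 1
game_id=19: ✓ → 1
game_id=20: ✗
game_id=21: ✗
away_pts_count = COUNT(1, 1, 1, 1, 1, 1, 1, 1, 1, 1) = 10
—
[away_pts_sum: away_pts > 91 AND quarter > 2]
game_id=9: ✗
game_id=10: ✗
game_id=11: ✗
game_id=12: ✗
game_id=13: ✗
game_id=14: ✗
game_id=15: ✗
game_id=16: ✗
game_id=17: ✓ → 14547
game_id=18: ✗
game_id=19: ✗
game_id=20: ✓ → 18535
game_id=21: ✗
away_pts_sum = 14547 + 18535 = 33082

quarter_sum=135013, away_pts_count=10, away_pts_sum=33082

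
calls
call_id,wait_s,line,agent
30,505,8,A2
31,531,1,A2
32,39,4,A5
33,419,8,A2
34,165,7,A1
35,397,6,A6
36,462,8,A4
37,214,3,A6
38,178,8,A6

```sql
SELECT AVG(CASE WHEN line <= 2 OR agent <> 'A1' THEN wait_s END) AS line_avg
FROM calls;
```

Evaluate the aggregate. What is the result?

call_id=30: ✓ → 505
call_id=31: ✓ → 531
call_id=32: ✓ → 39
call_id=33: ✓ → 419
call_id=34: ✗
call_id=35: ✓ → 397
call_id=36: ✓ → 462
call_id=37: ✓ → 214
call_id=38: ✓ → 178
line_avg = (505 + 531 + 39 + 419 + 397 + 462 + 214 + 178) / 8 = 343.125

343.125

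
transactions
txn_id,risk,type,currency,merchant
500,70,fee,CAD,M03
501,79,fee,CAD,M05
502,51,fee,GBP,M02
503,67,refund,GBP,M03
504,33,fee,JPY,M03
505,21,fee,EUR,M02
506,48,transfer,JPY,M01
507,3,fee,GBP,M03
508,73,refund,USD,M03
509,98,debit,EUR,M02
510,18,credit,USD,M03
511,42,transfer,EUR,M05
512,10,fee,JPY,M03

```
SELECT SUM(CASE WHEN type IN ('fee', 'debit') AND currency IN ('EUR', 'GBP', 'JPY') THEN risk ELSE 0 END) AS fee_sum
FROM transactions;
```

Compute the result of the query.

216

txn_id=500: ✗
txn_id=501: ✗
txn_id=502: ✓ → 51
txn_id=503: ✗
txn_id=504: ✓ → 33
txn_id=505: ✓ → 21
txn_id=506: ✗
txn_id=507: ✓ → 3
txn_id=508: ✗
txn_id=509: ✓ → 98
txn_id=510: ✗
txn_id=511: ✗
txn_id=512: ✓ → 10
fee_sum = 51 + 33 + 21 + 3 + 98 + 10 = 216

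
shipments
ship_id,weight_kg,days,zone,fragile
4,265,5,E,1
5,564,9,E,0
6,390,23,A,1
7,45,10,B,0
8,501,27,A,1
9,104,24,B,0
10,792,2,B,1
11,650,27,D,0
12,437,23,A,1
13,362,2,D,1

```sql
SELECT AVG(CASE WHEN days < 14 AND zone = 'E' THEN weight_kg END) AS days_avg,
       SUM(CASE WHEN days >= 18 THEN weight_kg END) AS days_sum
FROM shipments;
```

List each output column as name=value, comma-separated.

days_avg=414.5, days_sum=2082

[days_avg: days < 14 AND zone = 'E']
ship_id=4: ✓ → 265
ship_id=5: ✓ → 564
ship_id=6: ✗
ship_id=7: ✗
ship_id=8: ✗
ship_id=9: ✗
ship_id=10: ✗
ship_id=11: ✗
ship_id=12: ✗
ship_id=13: ✗
days_avg = (265 + 564) / 2 = 414.5
—
[days_sum: days >= 18]
ship_id=4: ✗
ship_id=5: ✗
ship_id=6: ✓ → 390
ship_id=7: ✗
ship_id=8: ✓ → 501
ship_id=9: ✓ → 104
ship_id=10: ✗
ship_id=11: ✓ → 650
ship_id=12: ✓ → 437
ship_id=13: ✗
days_sum = 390 + 501 + 104 + 650 + 437 = 2082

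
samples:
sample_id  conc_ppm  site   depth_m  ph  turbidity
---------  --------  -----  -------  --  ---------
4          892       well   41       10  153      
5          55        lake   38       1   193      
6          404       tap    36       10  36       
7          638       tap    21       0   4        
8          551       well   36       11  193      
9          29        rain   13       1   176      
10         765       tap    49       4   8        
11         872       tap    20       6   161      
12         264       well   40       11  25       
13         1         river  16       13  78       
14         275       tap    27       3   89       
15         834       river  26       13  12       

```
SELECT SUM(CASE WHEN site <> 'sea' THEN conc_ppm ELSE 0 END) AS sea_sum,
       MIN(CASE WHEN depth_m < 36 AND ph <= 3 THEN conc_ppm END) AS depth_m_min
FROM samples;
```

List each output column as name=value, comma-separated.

sea_sum=5580, depth_m_min=29

[sea_sum: site <> 'sea']
sample_id=4: ✓ → 892
sample_id=5: ✓ → 55
sample_id=6: ✓ → 404
sample_id=7: ✓ → 638
sample_id=8: ✓ → 551
sample_id=9: ✓ → 29
sample_id=10: ✓ → 765
sample_id=11: ✓ → 872
sample_id=12: ✓ → 264
sample_id=13: ✓ → 1
sample_id=14: ✓ → 275
sample_id=15: ✓ → 834
sea_sum = 892 + 55 + 404 + 638 + 551 + 29 + 765 + 872 + 264 + 1 + 275 + 834 = 5580
—
[depth_m_min: depth_m < 36 AND ph <= 3]
sample_id=4: ✗
sample_id=5: ✗
sample_id=6: ✗
sample_id=7: ✓ → 638
sample_id=8: ✗
sample_id=9: ✓ → 29
sample_id=10: ✗
sample_id=11: ✗
sample_id=12: ✗
sample_id=13: ✗
sample_id=14: ✓ → 275
sample_id=15: ✗
depth_m_min = MIN(638, 29, 275) = 29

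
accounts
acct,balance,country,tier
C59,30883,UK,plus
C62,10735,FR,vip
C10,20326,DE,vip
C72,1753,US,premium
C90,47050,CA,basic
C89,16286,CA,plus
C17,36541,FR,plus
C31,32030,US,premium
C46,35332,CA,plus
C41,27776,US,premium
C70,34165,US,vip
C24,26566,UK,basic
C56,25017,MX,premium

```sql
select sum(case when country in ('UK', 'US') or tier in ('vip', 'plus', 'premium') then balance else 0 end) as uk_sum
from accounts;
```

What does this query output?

297410

acct=C59: ✓ → 30883
acct=C62: ✓ → 10735
acct=C10: ✓ → 20326
acct=C72: ✓ → 1753
acct=C90: ✗
acct=C89: ✓ → 16286
acct=C17: ✓ → 36541
acct=C31: ✓ → 32030
acct=C46: ✓ → 35332
acct=C41: ✓ → 27776
acct=C70: ✓ → 34165
acct=C24: ✓ → 26566
acct=C56: ✓ → 25017
uk_sum = 30883 + 10735 + 20326 + 1753 + 16286 + 36541 + 32030 + 35332 + 27776 + 34165 + 26566 + 25017 = 297410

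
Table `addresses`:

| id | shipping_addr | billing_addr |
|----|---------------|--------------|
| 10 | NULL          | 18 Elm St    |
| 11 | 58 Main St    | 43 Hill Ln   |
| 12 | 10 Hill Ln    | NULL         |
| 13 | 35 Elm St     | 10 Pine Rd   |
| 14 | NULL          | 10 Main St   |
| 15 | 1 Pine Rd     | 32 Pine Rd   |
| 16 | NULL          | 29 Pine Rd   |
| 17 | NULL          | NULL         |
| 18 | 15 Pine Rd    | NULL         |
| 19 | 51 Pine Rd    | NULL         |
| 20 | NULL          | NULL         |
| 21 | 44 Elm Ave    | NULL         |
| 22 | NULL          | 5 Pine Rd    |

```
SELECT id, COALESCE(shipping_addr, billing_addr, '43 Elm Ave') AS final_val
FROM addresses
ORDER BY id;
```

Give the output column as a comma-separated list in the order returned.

18 Elm St, 58 Main St, 10 Hill Ln, 35 Elm St, 10 Main St, 1 Pine Rd, 29 Pine Rd, 43 Elm Ave, 15 Pine Rd, 51 Pine Rd, 43 Elm Ave, 44 Elm Ave, 5 Pine Rd

id=10: shipping_addr=NULL, billing_addr=18 Elm St → 18 Elm St
id=11: shipping_addr=58 Main St → 58 Main St
id=12: shipping_addr=10 Hill Ln → 10 Hill Ln
id=13: shipping_addr=35 Elm St → 35 Elm St
id=14: shipping_addr=NULL, billing_addr=10 Main St → 10 Main St
id=15: shipping_addr=1 Pine Rd → 1 Pine Rd
id=16: shipping_addr=NULL, billing_addr=29 Pine Rd → 29 Pine Rd
id=17: shipping_addr=NULL, billing_addr=NULL, → literal 43 Elm Ave → 43 Elm Ave
id=18: shipping_addr=15 Pine Rd → 15 Pine Rd
id=19: shipping_addr=51 Pine Rd → 51 Pine Rd
id=20: shipping_addr=NULL, billing_addr=NULL, → literal 43 Elm Ave → 43 Elm Ave
id=21: shipping_addr=44 Elm Ave → 44 Elm Ave
id=22: shipping_addr=NULL, billing_addr=5 Pine Rd → 5 Pine Rd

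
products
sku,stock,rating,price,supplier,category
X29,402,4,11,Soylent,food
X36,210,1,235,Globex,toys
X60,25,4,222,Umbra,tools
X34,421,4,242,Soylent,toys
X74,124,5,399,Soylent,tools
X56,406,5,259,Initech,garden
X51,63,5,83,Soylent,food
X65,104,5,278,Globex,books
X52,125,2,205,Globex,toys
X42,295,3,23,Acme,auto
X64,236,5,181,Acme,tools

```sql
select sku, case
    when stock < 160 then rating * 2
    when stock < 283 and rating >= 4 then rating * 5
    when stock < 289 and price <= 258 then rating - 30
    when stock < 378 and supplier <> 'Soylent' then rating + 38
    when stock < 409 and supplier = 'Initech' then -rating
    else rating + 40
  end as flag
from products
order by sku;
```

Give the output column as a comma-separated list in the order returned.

sku=X29: ELSE → 44
sku=X34: ELSE → 44
sku=X36: stock < 289 and price <= 258 → -29
sku=X42: stock < 378 and supplier <> 'Soylent' → 41
sku=X51: stock < 160 → 10
sku=X52: stock < 160 → 4
sku=X56: stock < 409 and supplier = 'Initech' → -5
sku=X60: stock < 160 → 8
sku=X64: stock < 283 and rating >= 4 → 25
sku=X65: stock < 160 → 10
sku=X74: stock < 160 → 10

44, 44, -29, 41, 10, 4, -5, 8, 25, 10, 10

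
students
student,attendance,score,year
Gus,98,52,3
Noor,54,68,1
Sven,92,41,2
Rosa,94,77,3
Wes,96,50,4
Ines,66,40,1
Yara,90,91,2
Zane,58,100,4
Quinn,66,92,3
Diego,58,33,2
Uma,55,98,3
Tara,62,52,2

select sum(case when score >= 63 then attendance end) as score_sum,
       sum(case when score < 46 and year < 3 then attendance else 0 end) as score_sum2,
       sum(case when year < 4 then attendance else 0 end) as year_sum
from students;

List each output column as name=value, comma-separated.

score_sum=417, score_sum2=216, year_sum=735

[score_sum: score >= 63]
student=Gus: ✗
student=Noor: ✓ → 54
student=Sven: ✗
student=Rosa: ✓ → 94
student=Wes: ✗
student=Ines: ✗
student=Yara: ✓ → 90
student=Zane: ✓ → 58
student=Quinn: ✓ → 66
student=Diego: ✗
student=Uma: ✓ → 55
student=Tara: ✗
score_sum = 54 + 94 + 90 + 58 + 66 + 55 = 417
—
[score_sum2: score < 46 and year < 3]
student=Gus: ✗
student=Noor: ✗
student=Sven: ✓ → 92
student=Rosa: ✗
student=Wes: ✗
student=Ines: ✓ → 66
student=Yara: ✗
student=Zane: ✗
student=Quinn: ✗
student=Diego: ✓ → 58
student=Uma: ✗
student=Tara: ✗
score_sum2 = 92 + 66 + 58 = 216
—
[year_sum: year < 4]
student=Gus: ✓ → 98
student=Noor: ✓ → 54
student=Sven: ✓ → 92
student=Rosa: ✓ → 94
student=Wes: ✗
student=Ines: ✓ → 66
student=Yara: ✓ → 90
student=Zane: ✗
student=Quinn: ✓ → 66
student=Diego: ✓ → 58
student=Uma: ✓ → 55
student=Tara: ✓ → 62
year_sum = 98 + 54 + 92 + 94 + 66 + 90 + 66 + 58 + 55 + 62 = 735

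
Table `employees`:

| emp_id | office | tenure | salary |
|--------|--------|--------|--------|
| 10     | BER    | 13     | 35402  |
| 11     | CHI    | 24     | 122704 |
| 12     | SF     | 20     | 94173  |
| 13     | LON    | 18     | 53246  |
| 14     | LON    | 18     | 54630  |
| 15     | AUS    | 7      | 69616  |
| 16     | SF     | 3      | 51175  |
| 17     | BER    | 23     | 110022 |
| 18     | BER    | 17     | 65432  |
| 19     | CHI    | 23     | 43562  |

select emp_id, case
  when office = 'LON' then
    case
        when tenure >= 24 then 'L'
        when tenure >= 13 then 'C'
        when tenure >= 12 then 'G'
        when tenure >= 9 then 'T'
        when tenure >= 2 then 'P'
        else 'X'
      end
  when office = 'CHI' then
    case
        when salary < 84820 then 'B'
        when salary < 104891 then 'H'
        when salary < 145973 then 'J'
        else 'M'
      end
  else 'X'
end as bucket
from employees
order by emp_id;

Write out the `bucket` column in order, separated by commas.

X, J, X, C, C, X, X, X, X, B

emp_id=10: office='BER' → outer ELSE → X
emp_id=11: office='CHI' → inner[salary < 145973] → J
emp_id=12: office='SF' → outer ELSE → X
emp_id=13: office='LON' → inner[tenure >= 13] → C
emp_id=14: office='LON' → inner[tenure >= 13] → C
emp_id=15: office='AUS' → outer ELSE → X
emp_id=16: office='SF' → outer ELSE → X
emp_id=17: office='BER' → outer ELSE → X
emp_id=18: office='BER' → outer ELSE → X
emp_id=19: office='CHI' → inner[salary < 84820] → B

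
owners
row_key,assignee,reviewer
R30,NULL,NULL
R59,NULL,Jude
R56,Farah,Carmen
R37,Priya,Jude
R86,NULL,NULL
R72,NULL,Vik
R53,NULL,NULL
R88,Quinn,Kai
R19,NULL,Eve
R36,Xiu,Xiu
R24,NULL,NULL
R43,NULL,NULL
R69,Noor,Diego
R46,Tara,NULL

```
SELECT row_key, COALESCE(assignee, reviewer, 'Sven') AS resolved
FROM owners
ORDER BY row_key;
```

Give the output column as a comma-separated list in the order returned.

Eve, Sven, Sven, Xiu, Priya, Sven, Tara, Sven, Farah, Jude, Noor, Vik, Sven, Quinn

row_key=R19: assignee=NULL, reviewer=Eve → Eve
row_key=R24: assignee=NULL, reviewer=NULL, → literal Sven → Sven
row_key=R30: assignee=NULL, reviewer=NULL, → literal Sven → Sven
row_key=R36: assignee=Xiu → Xiu
row_key=R37: assignee=Priya → Priya
row_key=R43: assignee=NULL, reviewer=NULL, → literal Sven → Sven
row_key=R46: assignee=Tara → Tara
row_key=R53: assignee=NULL, reviewer=NULL, → literal Sven → Sven
row_key=R56: assignee=Farah → Farah
row_key=R59: assignee=NULL, reviewer=Jude → Jude
row_key=R69: assignee=Noor → Noor
row_key=R72: assignee=NULL, reviewer=Vik → Vik
row_key=R86: assignee=NULL, reviewer=NULL, → literal Sven → Sven
row_key=R88: assignee=Quinn → Quinn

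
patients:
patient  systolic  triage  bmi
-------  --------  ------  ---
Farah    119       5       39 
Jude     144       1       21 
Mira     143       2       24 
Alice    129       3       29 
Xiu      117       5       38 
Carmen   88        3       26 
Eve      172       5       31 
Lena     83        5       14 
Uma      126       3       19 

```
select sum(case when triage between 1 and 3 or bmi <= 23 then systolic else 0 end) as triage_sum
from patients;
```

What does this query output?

patient=Farah: ✗
patient=Jude: ✓ → 144
patient=Mira: ✓ → 143
patient=Alice: ✓ → 129
patient=Xiu: ✗
patient=Carmen: ✓ → 88
patient=Eve: ✗
patient=Lena: ✓ → 83
patient=Uma: ✓ → 126
triage_sum = 144 + 143 + 129 + 88 + 83 + 126 = 713

713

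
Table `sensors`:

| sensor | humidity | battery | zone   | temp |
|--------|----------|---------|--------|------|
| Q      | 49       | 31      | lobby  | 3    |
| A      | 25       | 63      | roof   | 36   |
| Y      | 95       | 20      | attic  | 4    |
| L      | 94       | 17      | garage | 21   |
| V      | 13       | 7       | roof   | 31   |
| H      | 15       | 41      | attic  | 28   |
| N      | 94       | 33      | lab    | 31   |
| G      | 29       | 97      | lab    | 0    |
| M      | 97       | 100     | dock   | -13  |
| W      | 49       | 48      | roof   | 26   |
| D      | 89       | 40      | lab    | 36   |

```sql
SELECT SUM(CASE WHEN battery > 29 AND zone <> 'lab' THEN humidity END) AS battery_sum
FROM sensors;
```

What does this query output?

235

sensor=Q: ✓ → 49
sensor=A: ✓ → 25
sensor=Y: ✗
sensor=L: ✗
sensor=V: ✗
sensor=H: ✓ → 15
sensor=N: ✗
sensor=G: ✗
sensor=M: ✓ → 97
sensor=W: ✓ → 49
sensor=D: ✗
battery_sum = 49 + 25 + 15 + 97 + 49 = 235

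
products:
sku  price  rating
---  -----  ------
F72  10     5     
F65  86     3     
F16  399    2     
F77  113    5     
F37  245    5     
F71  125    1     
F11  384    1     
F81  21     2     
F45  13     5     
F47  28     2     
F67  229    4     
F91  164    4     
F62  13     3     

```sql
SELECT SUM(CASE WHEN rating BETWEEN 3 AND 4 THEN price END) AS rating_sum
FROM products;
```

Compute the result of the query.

sku=F72: ✗
sku=F65: ✓ → 86
sku=F16: ✗
sku=F77: ✗
sku=F37: ✗
sku=F71: ✗
sku=F11: ✗
sku=F81: ✗
sku=F45: ✗
sku=F47: ✗
sku=F67: ✓ → 229
sku=F91: ✓ → 164
sku=F62: ✓ → 13
rating_sum = 86 + 229 + 164 + 13 = 492

492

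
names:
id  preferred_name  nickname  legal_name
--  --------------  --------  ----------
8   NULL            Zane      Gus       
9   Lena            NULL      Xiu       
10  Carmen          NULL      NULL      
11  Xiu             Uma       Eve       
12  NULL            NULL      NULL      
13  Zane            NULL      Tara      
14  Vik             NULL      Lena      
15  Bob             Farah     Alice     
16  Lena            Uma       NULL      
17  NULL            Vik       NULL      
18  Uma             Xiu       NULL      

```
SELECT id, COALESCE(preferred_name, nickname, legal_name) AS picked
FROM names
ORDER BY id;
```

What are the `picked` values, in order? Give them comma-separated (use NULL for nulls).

Zane, Lena, Carmen, Xiu, NULL, Zane, Vik, Bob, Lena, Vik, Uma

id=8: preferred_name=NULL, nickname=Zane → Zane
id=9: preferred_name=Lena → Lena
id=10: preferred_name=Carmen → Carmen
id=11: preferred_name=Xiu → Xiu
id=12: preferred_name=NULL, nickname=NULL, legal_name=NULL (all NULL) → NULL
id=13: preferred_name=Zane → Zane
id=14: preferred_name=Vik → Vik
id=15: preferred_name=Bob → Bob
id=16: preferred_name=Lena → Lena
id=17: preferred_name=NULL, nickname=Vik → Vik
id=18: preferred_name=Uma → Uma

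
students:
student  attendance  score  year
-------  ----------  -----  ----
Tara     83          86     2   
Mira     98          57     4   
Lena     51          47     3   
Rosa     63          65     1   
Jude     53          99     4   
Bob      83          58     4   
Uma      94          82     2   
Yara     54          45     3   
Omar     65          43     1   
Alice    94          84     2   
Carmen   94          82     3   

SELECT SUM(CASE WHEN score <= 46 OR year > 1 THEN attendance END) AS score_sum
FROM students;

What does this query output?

769

student=Tara: ✓ → 83
student=Mira: ✓ → 98
student=Lena: ✓ → 51
student=Rosa: ✗
student=Jude: ✓ → 53
student=Bob: ✓ → 83
student=Uma: ✓ → 94
student=Yara: ✓ → 54
student=Omar: ✓ → 65
student=Alice: ✓ → 94
student=Carmen: ✓ → 94
score_sum = 83 + 98 + 51 + 53 + 83 + 94 + 54 + 65 + 94 + 94 = 769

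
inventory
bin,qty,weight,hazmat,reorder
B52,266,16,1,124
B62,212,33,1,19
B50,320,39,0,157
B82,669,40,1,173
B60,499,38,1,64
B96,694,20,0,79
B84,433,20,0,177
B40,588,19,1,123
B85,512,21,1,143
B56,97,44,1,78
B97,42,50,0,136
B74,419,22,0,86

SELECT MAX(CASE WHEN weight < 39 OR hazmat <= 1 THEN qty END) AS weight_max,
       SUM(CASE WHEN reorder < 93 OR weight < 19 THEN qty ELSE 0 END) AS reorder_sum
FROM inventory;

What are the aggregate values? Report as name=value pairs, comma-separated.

weight_max=694, reorder_sum=2187

[weight_max: weight < 39 OR hazmat <= 1]
bin=B52: ✓ → 266
bin=B62: ✓ → 212
bin=B50: ✓ → 320
bin=B82: ✓ → 669
bin=B60: ✓ → 499
bin=B96: ✓ → 694
bin=B84: ✓ → 433
bin=B40: ✓ → 588
bin=B85: ✓ → 512
bin=B56: ✓ → 97
bin=B97: ✓ → 42
bin=B74: ✓ → 419
weight_max = MAX(266, 212, 320, 669, 499, 694, 433, 588, 512, 97, 42, 419) = 694
—
[reorder_sum: reorder < 93 OR weight < 19]
bin=B52: ✓ → 266
bin=B62: ✓ → 212
bin=B50: ✗
bin=B82: ✗
bin=B60: ✓ → 499
bin=B96: ✓ → 694
bin=B84: ✗
bin=B40: ✗
bin=B85: ✗
bin=B56: ✓ → 97
bin=B97: ✗
bin=B74: ✓ → 419
reorder_sum = 266 + 212 + 499 + 694 + 97 + 419 = 2187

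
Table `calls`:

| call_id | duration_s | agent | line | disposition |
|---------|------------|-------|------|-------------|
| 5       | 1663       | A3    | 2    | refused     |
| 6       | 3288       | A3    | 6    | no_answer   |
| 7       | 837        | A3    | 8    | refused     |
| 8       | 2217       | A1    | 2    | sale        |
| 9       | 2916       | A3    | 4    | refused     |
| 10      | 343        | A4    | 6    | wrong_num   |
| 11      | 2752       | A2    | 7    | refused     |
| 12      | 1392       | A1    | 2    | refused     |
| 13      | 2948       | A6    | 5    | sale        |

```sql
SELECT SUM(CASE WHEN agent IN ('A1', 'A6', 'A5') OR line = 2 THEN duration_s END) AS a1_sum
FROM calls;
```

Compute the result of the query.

8220

call_id=5: ✓ → 1663
call_id=6: ✗
call_id=7: ✗
call_id=8: ✓ → 2217
call_id=9: ✗
call_id=10: ✗
call_id=11: ✗
call_id=12: ✓ → 1392
call_id=13: ✓ → 2948
a1_sum = 1663 + 2217 + 1392 + 2948 = 8220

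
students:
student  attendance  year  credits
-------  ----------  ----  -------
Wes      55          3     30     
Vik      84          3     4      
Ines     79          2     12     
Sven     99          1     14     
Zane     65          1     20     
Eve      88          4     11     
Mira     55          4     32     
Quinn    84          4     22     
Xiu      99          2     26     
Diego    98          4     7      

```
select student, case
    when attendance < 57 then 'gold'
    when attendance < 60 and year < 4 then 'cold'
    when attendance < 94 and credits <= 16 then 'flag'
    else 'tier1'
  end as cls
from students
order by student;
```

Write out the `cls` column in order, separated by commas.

tier1, flag, flag, gold, tier1, tier1, flag, gold, tier1, tier1

student=Diego: ELSE → tier1
student=Eve: attendance < 94 and credits <= 16 → flag
student=Ines: attendance < 94 and credits <= 16 → flag
student=Mira: attendance < 57 → gold
student=Quinn: ELSE → tier1
student=Sven: ELSE → tier1
student=Vik: attendance < 94 and credits <= 16 → flag
student=Wes: attendance < 57 → gold
student=Xiu: ELSE → tier1
student=Zane: ELSE → tier1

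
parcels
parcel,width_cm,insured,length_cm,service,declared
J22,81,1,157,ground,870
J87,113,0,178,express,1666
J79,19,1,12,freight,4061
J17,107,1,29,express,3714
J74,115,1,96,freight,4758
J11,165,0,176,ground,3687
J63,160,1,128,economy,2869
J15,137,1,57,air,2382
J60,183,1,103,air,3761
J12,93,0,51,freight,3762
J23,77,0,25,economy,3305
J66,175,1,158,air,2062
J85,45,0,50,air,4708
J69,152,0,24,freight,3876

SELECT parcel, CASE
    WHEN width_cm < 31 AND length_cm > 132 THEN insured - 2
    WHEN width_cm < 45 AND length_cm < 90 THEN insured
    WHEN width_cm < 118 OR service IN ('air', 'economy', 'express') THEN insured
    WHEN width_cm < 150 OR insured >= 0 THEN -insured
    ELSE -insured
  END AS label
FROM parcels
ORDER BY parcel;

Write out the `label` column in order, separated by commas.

parcel=J11: width_cm < 150 OR insured >= 0 → 0
parcel=J12: width_cm < 118 OR service IN ('air', 'economy', 'express') → 0
parcel=J15: width_cm < 118 OR service IN ('air', 'economy', 'express') → 1
parcel=J17: width_cm < 118 OR service IN ('air', 'economy', 'express') → 1
parcel=J22: width_cm < 118 OR service IN ('air', 'economy', 'express') → 1
parcel=J23: width_cm < 118 OR service IN ('air', 'economy', 'express') → 0
parcel=J60: width_cm < 118 OR service IN ('air', 'economy', 'express') → 1
parcel=J63: width_cm < 118 OR service IN ('air', 'economy', 'express') → 1
parcel=J66: width_cm < 118 OR service IN ('air', 'economy', 'express') → 1
parcel=J69: width_cm < 150 OR insured >= 0 → 0
parcel=J74: width_cm < 118 OR service IN ('air', 'economy', 'express') → 1
parcel=J79: width_cm < 45 AND length_cm < 90 → 1
parcel=J85: width_cm < 118 OR service IN ('air', 'economy', 'express') → 0
parcel=J87: width_cm < 118 OR service IN ('air', 'economy', 'express') → 0

0, 0, 1, 1, 1, 0, 1, 1, 1, 0, 1, 1, 0, 0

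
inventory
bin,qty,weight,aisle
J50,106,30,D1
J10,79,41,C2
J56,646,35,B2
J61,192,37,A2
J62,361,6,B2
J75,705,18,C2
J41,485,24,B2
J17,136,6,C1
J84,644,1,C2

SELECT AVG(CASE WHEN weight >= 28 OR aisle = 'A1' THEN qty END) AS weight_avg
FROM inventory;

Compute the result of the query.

bin=J50: ✓ → 106
bin=J10: ✓ → 79
bin=J56: ✓ → 646
bin=J61: ✓ → 192
bin=J62: ✗
bin=J75: ✗
bin=J41: ✗
bin=J17: ✗
bin=J84: ✗
weight_avg = (106 + 79 + 646 + 192) / 4 = 255.75

255.75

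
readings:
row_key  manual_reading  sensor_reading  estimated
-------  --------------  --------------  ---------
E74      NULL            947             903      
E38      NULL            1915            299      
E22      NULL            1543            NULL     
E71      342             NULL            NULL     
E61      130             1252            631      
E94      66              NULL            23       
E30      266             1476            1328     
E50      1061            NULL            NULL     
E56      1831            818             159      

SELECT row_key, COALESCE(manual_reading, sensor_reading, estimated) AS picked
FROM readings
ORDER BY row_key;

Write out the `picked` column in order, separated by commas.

row_key=E22: manual_reading=NULL, sensor_reading=1543 → 1543
row_key=E30: manual_reading=266 → 266
row_key=E38: manual_reading=NULL, sensor_reading=1915 → 1915
row_key=E50: manual_reading=1061 → 1061
row_key=E56: manual_reading=1831 → 1831
row_key=E61: manual_reading=130 → 130
row_key=E71: manual_reading=342 → 342
row_key=E74: manual_reading=NULL, sensor_reading=947 → 947
row_key=E94: manual_reading=66 → 66

1543, 266, 1915, 1061, 1831, 130, 342, 947, 66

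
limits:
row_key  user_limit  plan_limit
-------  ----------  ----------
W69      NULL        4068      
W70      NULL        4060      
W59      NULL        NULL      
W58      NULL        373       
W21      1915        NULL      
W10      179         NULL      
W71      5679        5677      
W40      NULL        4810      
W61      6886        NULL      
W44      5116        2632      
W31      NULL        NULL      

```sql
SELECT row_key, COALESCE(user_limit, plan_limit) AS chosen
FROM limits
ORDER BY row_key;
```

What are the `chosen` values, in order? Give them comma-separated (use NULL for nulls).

179, 1915, NULL, 4810, 5116, 373, NULL, 6886, 4068, 4060, 5679

row_key=W10: user_limit=179 → 179
row_key=W21: user_limit=1915 → 1915
row_key=W31: user_limit=NULL, plan_limit=NULL (all NULL) → NULL
row_key=W40: user_limit=NULL, plan_limit=4810 → 4810
row_key=W44: user_limit=5116 → 5116
row_key=W58: user_limit=NULL, plan_limit=373 → 373
row_key=W59: user_limit=NULL, plan_limit=NULL (all NULL) → NULL
row_key=W61: user_limit=6886 → 6886
row_key=W69: user_limit=NULL, plan_limit=4068 → 4068
row_key=W70: user_limit=NULL, plan_limit=4060 → 4060
row_key=W71: user_limit=5679 → 5679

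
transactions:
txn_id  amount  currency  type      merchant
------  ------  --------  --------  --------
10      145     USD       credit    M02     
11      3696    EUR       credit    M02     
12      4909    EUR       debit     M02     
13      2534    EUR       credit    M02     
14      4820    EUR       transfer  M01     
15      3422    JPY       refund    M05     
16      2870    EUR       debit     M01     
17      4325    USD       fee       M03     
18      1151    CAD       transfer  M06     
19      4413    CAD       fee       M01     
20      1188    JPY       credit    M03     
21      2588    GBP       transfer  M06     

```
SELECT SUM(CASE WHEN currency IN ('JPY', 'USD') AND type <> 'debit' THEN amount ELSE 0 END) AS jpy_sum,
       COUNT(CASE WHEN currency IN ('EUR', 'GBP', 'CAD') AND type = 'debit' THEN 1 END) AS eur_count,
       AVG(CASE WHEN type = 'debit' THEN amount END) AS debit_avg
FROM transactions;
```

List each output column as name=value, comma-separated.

[jpy_sum: currency IN ('JPY', 'USD') AND type <> 'debit']
txn_id=10: ✓ → 145
txn_id=11: ✗
txn_id=12: ✗
txn_id=13: ✗
txn_id=14: ✗
txn_id=15: ✓ → 3422
txn_id=16: ✗
txn_id=17: ✓ → 4325
txn_id=18: ✗
txn_id=19: ✗
txn_id=20: ✓ → 1188
txn_id=21: ✗
jpy_sum = 145 + 3422 + 4325 + 1188 = 9080
—
[eur_count: currency IN ('EUR', 'GBP', 'CAD') AND type = 'debit']
txn_id=10: ✗
txn_id=11: ✗
txn_id=12: ✓ → 1
txn_id=13: ✗
txn_id=14: ✗
txn_id=15: ✗
txn_id=16: ✓ → 1
txn_id=17: ✗
txn_id=18: ✗
txn_id=19: ✗
txn_id=20: ✗
txn_id=21: ✗
eur_count = COUNT(1, 1) = 2
—
[debit_avg: type = 'debit']
txn_id=10: ✗
txn_id=11: ✗
txn_id=12: ✓ → 4909
txn_id=13: ✗
txn_id=14: ✗
txn_id=15: ✗
txn_id=16: ✓ → 2870
txn_id=17: ✗
txn_id=18: ✗
txn_id=19: ✗
txn_id=20: ✗
txn_id=21: ✗
debit_avg = (4909 + 2870) / 2 = 3889.5

jpy_sum=9080, eur_count=2, debit_avg=3889.5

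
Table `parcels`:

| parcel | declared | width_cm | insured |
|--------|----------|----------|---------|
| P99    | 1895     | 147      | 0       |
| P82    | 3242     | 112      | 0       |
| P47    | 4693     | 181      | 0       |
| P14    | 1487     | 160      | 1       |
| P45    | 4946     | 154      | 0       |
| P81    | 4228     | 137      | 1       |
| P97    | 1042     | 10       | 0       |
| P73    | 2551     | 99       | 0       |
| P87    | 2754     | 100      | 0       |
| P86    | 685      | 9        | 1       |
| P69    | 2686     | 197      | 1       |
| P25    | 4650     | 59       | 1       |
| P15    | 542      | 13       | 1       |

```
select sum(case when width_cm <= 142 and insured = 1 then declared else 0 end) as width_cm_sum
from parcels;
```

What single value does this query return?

10105

parcel=P99: ✗
parcel=P82: ✗
parcel=P47: ✗
parcel=P14: ✗
parcel=P45: ✗
parcel=P81: ✓ → 4228
parcel=P97: ✗
parcel=P73: ✗
parcel=P87: ✗
parcel=P86: ✓ → 685
parcel=P69: ✗
parcel=P25: ✓ → 4650
parcel=P15: ✓ → 542
width_cm_sum = 4228 + 685 + 4650 + 542 = 10105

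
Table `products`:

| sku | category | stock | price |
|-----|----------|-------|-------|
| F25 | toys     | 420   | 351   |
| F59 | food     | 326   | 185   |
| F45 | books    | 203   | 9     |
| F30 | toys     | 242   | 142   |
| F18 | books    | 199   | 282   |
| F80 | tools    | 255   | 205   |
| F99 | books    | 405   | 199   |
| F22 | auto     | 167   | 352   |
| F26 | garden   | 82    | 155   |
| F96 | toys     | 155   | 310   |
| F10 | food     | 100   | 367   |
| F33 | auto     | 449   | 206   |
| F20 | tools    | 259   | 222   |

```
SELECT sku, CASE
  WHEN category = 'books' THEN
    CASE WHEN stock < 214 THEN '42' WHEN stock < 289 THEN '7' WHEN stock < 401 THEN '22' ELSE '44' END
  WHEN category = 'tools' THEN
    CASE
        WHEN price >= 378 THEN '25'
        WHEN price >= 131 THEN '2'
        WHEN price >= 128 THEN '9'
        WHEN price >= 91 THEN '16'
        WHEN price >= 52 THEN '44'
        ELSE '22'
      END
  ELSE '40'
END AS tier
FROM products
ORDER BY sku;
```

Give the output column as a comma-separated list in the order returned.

sku=F10: category='food' → outer ELSE → 40
sku=F18: category='books' → inner[stock < 214] → 42
sku=F20: category='tools' → inner[price >= 131] → 2
sku=F22: category='auto' → outer ELSE → 40
sku=F25: category='toys' → outer ELSE → 40
sku=F26: category='garden' → outer ELSE → 40
sku=F30: category='toys' → outer ELSE → 40
sku=F33: category='auto' → outer ELSE → 40
sku=F45: category='books' → inner[stock < 214] → 42
sku=F59: category='food' → outer ELSE → 40
sku=F80: category='tools' → inner[price >= 131] → 2
sku=F96: category='toys' → outer ELSE → 40
sku=F99: category='books' → inner[ELSE] → 44

40, 42, 2, 40, 40, 40, 40, 40, 42, 40, 2, 40, 44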